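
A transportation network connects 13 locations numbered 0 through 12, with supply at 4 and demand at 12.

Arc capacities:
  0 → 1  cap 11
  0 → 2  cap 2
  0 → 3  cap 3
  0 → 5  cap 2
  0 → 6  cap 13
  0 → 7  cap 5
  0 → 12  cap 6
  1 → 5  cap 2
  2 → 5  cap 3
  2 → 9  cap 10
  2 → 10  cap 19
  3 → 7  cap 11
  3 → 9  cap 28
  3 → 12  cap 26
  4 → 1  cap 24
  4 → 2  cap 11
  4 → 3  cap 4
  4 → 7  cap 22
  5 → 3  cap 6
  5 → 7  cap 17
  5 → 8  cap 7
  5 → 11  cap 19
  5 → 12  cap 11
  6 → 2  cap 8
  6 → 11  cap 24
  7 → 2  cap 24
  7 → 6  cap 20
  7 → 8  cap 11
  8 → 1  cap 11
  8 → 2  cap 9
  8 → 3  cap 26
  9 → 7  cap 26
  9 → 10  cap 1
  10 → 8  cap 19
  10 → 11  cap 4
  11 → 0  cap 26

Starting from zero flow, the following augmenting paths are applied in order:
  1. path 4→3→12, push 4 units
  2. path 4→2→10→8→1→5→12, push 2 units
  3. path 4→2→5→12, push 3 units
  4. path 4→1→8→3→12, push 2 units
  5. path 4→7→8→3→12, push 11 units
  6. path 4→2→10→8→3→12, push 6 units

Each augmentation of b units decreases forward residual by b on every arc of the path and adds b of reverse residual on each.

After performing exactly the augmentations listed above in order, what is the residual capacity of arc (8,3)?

Residual capacity of (8,3): 7

after path 1 (4→3→12, push 4): res(8,3)=26
after path 2 (4→2→10→8→1→5→12, push 2): res(8,3)=26
after path 3 (4→2→5→12, push 3): res(8,3)=26
after path 4 (4→1→8→3→12, push 2): res(8,3)=24
after path 5 (4→7→8→3→12, push 11): res(8,3)=13
after path 6 (4→2→10→8→3→12, push 6): res(8,3)=7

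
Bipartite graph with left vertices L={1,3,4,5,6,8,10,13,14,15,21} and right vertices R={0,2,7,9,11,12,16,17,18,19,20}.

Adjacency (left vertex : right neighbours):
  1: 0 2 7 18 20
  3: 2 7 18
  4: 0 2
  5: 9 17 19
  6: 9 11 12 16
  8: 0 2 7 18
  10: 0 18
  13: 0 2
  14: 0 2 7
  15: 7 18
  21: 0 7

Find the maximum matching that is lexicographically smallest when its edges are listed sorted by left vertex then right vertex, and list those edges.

Lex-smallest maximum matching: {(1,20), (3,2), (4,0), (5,9), (6,11), (8,7), (10,18)}

|M| = 7 (so the lex-smallest maximum matching has 7 edges)
process left vertices in ascending order; for each, take the smallest-labelled available neighbour that still permits 7 edges overall, or leave it unmatched if none does
lex-smallest matching: {1-20, 3-2, 4-0, 5-9, 6-11, 8-7, 10-18}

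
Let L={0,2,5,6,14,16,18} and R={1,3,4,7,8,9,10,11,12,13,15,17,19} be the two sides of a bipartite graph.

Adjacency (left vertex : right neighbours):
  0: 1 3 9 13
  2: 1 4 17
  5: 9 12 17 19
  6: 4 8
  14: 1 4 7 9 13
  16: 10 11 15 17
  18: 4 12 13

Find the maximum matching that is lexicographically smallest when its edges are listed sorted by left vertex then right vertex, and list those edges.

Lex-smallest maximum matching: {(0,1), (2,4), (5,9), (6,8), (14,7), (16,10), (18,12)}

|M| = 7 (so the lex-smallest maximum matching has 7 edges)
process left vertices in ascending order; for each, take the smallest-labelled available neighbour that still permits 7 edges overall, or leave it unmatched if none does
lex-smallest matching: {0-1, 2-4, 5-9, 6-8, 14-7, 16-10, 18-12}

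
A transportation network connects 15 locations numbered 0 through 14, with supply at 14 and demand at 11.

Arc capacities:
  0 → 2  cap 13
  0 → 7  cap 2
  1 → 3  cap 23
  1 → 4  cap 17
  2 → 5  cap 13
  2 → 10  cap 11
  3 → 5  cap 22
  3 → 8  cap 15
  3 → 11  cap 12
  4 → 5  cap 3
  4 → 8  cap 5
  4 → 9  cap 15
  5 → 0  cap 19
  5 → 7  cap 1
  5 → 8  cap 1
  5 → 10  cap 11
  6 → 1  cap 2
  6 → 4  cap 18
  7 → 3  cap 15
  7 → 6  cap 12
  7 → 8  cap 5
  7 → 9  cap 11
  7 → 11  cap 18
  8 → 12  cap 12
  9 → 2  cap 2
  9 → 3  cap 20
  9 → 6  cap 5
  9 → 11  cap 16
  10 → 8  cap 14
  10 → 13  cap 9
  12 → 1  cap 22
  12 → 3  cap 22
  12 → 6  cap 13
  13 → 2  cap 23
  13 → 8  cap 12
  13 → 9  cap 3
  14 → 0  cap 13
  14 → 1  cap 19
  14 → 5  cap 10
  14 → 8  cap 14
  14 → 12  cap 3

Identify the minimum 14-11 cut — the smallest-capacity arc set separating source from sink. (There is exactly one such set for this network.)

augment #1: 14→0→7→11 push 2
augment #2: 14→1→3→11 push 12
augment #3: 14→5→7→11 push 1
augment #4: 14→1→4→9→11 push 7
augment #5: 14→5→10→13→9→11 push 3
augment #6: 14→12→1→4→9→11 push 3
augment #7: 14→8→12→1→4→9→11 push 3
max flow = 31; residual-reachable set from 14 gives S-side
cut edges (S→T): {(0,7), (3,11), (5,7), (9,11)} total cap 31

Min-cut arcs: {(0,7), (3,11), (5,7), (9,11)} (total capacity 31)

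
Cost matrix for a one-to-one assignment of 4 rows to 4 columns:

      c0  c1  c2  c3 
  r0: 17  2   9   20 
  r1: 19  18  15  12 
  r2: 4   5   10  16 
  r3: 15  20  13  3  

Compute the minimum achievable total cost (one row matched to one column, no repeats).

optimal assignment: row0→col1 (cost 2), row1→col2 (cost 15), row2→col0 (cost 4), row3→col3 (cost 3)
total = 2 + 15 + 4 + 3 = 24

Minimum assignment cost: 24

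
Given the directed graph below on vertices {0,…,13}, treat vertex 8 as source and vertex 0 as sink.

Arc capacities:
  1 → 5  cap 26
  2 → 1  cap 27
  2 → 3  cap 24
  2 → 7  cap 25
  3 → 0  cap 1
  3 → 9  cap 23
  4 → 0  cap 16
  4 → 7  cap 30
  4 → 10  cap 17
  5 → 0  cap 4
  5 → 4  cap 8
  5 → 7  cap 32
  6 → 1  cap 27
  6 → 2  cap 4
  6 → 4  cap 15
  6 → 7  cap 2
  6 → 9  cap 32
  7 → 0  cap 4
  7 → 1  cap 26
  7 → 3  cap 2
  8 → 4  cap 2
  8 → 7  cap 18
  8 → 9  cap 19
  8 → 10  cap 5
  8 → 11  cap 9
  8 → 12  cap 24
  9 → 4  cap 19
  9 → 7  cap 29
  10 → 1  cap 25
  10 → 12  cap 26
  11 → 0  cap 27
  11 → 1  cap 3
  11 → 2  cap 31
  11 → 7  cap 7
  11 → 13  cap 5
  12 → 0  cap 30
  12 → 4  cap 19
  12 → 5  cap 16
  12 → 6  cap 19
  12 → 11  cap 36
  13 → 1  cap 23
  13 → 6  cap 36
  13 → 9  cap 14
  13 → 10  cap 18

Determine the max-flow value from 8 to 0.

Maximum flow value: 76

augment #1: 8→4→0 bottleneck 2, total now 2
augment #2: 8→7→0 bottleneck 4, total now 6
augment #3: 8→11→0 bottleneck 9, total now 15
augment #4: 8→12→0 bottleneck 24, total now 39
augment #5: 8→7→3→0 bottleneck 1, total now 40
augment #6: 8→9→4→0 bottleneck 14, total now 54
augment #7: 8→10→12→0 bottleneck 5, total now 59
augment #8: 8→7→1→5→0 bottleneck 4, total now 63
augment #9: 8→9→4→10→12→0 bottleneck 1, total now 64
augment #10: 8→9→4→10→12→11→0 bottleneck 4, total now 68
augment #11: 8→7→1→5→4→10→12→11→0 bottleneck 8, total now 76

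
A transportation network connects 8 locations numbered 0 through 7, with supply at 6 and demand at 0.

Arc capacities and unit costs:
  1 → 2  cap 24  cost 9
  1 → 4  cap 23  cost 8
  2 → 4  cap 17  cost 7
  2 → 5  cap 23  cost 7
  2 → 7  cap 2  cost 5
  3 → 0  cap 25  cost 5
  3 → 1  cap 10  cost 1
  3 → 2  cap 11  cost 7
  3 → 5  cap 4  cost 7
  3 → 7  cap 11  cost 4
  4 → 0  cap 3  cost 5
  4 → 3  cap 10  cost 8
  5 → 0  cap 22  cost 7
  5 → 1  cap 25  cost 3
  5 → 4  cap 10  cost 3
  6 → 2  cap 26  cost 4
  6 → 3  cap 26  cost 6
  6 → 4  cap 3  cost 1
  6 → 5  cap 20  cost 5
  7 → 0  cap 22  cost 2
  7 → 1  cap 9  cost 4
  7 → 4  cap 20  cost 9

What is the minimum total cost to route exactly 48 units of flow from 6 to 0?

shortest-cost path #1: 6→4→0 push 3 @ unit cost 6 (adds 18)
shortest-cost path #2: 6→3→0 push 25 @ unit cost 11 (adds 275)
shortest-cost path #3: 6→2→7→0 push 2 @ unit cost 11 (adds 22)
shortest-cost path #4: 6→5→0 push 18 @ unit cost 12 (adds 216)
total cost = 531

Minimum cost for 48 units: 531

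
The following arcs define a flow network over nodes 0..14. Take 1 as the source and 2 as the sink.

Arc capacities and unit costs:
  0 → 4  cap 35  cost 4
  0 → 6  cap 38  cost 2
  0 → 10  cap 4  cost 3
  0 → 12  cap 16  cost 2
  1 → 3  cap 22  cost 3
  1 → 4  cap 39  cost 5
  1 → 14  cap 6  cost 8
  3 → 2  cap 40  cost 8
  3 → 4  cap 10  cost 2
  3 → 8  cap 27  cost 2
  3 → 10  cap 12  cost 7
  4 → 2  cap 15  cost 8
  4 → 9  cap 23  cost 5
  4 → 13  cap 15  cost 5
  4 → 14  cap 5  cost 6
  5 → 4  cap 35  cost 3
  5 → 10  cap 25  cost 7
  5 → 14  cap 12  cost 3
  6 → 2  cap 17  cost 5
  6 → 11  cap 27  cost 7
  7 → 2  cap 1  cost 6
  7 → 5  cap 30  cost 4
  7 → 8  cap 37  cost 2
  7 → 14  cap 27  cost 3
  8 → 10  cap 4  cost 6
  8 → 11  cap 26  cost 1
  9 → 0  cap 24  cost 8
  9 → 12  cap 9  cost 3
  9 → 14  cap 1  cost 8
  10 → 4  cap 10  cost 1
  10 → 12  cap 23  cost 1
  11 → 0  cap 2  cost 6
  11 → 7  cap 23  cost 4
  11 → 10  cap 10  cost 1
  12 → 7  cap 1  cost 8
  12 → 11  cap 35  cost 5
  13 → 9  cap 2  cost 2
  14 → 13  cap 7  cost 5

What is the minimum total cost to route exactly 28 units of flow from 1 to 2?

shortest-cost path #1: 1→3→2 push 22 @ unit cost 11 (adds 242)
shortest-cost path #2: 1→4→2 push 6 @ unit cost 13 (adds 78)
total cost = 320

Minimum cost for 28 units: 320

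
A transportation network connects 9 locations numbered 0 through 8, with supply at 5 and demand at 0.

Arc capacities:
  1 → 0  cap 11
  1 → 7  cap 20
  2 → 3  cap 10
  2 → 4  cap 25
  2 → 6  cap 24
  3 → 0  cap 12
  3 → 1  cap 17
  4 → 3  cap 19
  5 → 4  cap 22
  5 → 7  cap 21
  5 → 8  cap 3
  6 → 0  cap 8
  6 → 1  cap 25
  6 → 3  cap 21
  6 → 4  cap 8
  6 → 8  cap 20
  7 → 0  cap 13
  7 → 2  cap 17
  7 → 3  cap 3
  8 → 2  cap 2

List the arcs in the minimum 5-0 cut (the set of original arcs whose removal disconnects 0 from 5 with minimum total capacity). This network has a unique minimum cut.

Min-cut arcs: {(4,3), (5,7), (8,2)} (total capacity 42)

augment #1: 5→7→0 push 13
augment #2: 5→4→3→0 push 12
augment #3: 5→4→3→1→0 push 7
augment #4: 5→7→2→6→0 push 8
augment #5: 5→8→2→3→1→0 push 2
max flow = 42; residual-reachable set from 5 gives S-side
cut edges (S→T): {(4,3), (5,7), (8,2)} total cap 42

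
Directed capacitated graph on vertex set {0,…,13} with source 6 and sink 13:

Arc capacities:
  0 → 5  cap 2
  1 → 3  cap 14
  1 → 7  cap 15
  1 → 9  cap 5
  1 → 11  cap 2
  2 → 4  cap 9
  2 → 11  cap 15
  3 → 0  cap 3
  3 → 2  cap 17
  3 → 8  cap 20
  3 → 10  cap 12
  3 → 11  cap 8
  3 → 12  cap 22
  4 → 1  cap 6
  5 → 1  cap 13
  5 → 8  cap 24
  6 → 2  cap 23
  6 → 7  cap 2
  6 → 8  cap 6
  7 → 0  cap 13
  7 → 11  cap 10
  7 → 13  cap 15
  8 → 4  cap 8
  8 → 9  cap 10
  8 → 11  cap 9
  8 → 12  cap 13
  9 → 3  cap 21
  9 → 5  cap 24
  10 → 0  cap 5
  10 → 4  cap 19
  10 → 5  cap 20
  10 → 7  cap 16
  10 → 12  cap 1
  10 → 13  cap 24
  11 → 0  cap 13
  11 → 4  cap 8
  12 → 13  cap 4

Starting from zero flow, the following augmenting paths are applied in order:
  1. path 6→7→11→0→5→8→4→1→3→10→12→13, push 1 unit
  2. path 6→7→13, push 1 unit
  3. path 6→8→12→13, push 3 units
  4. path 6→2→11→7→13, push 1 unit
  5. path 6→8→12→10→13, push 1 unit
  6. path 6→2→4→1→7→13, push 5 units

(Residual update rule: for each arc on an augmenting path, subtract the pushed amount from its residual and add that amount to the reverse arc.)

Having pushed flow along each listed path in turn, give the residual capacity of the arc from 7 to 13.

after path 1 (6→7→11→0→5→8→4→1→3→10→12→13, push 1): res(7,13)=15
after path 2 (6→7→13, push 1): res(7,13)=14
after path 3 (6→8→12→13, push 3): res(7,13)=14
after path 4 (6→2→11→7→13, push 1): res(7,13)=13
after path 5 (6→8→12→10→13, push 1): res(7,13)=13
after path 6 (6→2→4→1→7→13, push 5): res(7,13)=8

Residual capacity of (7,13): 8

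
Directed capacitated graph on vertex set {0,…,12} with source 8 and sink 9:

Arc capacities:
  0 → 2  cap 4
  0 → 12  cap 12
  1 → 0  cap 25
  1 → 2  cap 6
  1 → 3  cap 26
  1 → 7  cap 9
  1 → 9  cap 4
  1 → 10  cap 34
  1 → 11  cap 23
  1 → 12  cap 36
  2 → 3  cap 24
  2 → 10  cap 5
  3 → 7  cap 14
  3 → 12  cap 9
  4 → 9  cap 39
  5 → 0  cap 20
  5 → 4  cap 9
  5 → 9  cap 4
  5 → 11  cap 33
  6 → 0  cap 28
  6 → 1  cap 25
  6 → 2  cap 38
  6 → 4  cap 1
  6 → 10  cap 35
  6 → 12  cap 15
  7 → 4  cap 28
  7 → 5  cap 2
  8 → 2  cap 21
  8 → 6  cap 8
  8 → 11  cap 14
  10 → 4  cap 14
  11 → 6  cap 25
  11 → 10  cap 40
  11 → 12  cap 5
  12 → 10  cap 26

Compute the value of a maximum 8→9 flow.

augment #1: 8→6→1→9 bottleneck 4, total now 4
augment #2: 8→6→4→9 bottleneck 1, total now 5
augment #3: 8→2→10→4→9 bottleneck 5, total now 10
augment #4: 8→6→10→4→9 bottleneck 3, total now 13
augment #5: 8→11→10→4→9 bottleneck 6, total now 19
augment #6: 8→2→3→7→4→9 bottleneck 14, total now 33
augment #7: 8→11→6→1→7→4→9 bottleneck 8, total now 41
augment #8: 8→2→3→12→10→6→1→7→4→9 bottleneck 1, total now 42

Maximum flow value: 42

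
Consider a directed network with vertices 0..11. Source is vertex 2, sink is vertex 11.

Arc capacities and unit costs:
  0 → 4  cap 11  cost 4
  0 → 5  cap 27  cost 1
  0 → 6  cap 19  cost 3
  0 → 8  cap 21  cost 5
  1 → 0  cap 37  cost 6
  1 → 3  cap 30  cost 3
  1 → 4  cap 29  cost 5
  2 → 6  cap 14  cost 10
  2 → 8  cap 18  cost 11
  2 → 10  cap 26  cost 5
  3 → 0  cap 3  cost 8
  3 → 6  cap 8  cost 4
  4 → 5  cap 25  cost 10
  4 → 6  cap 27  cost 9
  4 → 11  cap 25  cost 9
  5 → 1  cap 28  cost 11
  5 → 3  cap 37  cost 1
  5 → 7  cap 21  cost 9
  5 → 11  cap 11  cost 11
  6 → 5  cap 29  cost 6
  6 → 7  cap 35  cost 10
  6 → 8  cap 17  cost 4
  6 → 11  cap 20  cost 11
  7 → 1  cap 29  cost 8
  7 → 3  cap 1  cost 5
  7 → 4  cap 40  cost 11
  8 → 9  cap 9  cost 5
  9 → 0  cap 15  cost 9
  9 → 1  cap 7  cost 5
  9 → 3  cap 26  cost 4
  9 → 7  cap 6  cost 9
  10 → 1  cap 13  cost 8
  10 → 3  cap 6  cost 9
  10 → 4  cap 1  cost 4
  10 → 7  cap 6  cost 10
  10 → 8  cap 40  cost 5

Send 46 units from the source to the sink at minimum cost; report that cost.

Minimum cost for 46 units: 1257

shortest-cost path #1: 2→10→4→11 push 1 @ unit cost 18 (adds 18)
shortest-cost path #2: 2→6→11 push 14 @ unit cost 21 (adds 294)
shortest-cost path #3: 2→10→1→4→11 push 13 @ unit cost 27 (adds 351)
shortest-cost path #4: 2→10→3→6→11 push 6 @ unit cost 29 (adds 174)
shortest-cost path #5: 2→10→8→9→1→4→11 push 6 @ unit cost 34 (adds 204)
shortest-cost path #6: 2→8→9→1→4→11 push 1 @ unit cost 35 (adds 35)
shortest-cost path #7: 2→8→10→7→4→11 push 4 @ unit cost 36 (adds 144)
shortest-cost path #8: 2→8→9→0→5→11 push 1 @ unit cost 37 (adds 37)
total cost = 1257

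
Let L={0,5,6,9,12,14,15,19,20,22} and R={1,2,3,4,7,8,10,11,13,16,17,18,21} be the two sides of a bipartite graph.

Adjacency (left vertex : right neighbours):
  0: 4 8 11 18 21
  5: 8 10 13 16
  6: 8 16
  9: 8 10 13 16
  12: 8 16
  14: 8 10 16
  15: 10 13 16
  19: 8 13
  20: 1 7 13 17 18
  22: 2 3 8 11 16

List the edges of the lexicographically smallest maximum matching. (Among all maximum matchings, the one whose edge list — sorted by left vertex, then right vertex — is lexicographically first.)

|M| = 7 (so the lex-smallest maximum matching has 7 edges)
process left vertices in ascending order; for each, take the smallest-labelled available neighbour that still permits 7 edges overall, or leave it unmatched if none does
lex-smallest matching: {0-4, 5-8, 6-16, 9-10, 15-13, 20-1, 22-2}

Lex-smallest maximum matching: {(0,4), (5,8), (6,16), (9,10), (15,13), (20,1), (22,2)}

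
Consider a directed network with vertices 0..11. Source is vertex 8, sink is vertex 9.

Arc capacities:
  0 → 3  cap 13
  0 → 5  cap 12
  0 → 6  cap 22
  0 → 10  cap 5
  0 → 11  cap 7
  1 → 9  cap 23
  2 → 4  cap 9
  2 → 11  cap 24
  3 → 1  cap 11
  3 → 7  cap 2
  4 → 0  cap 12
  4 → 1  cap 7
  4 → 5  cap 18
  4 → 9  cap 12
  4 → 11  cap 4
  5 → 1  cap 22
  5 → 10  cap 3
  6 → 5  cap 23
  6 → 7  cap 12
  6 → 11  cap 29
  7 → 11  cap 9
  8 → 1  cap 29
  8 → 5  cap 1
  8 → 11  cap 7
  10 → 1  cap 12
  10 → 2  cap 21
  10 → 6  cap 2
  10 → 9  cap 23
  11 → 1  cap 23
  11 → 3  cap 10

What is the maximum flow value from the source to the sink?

augment #1: 8→1→9 bottleneck 23, total now 23
augment #2: 8→5→10→9 bottleneck 1, total now 24

Maximum flow value: 24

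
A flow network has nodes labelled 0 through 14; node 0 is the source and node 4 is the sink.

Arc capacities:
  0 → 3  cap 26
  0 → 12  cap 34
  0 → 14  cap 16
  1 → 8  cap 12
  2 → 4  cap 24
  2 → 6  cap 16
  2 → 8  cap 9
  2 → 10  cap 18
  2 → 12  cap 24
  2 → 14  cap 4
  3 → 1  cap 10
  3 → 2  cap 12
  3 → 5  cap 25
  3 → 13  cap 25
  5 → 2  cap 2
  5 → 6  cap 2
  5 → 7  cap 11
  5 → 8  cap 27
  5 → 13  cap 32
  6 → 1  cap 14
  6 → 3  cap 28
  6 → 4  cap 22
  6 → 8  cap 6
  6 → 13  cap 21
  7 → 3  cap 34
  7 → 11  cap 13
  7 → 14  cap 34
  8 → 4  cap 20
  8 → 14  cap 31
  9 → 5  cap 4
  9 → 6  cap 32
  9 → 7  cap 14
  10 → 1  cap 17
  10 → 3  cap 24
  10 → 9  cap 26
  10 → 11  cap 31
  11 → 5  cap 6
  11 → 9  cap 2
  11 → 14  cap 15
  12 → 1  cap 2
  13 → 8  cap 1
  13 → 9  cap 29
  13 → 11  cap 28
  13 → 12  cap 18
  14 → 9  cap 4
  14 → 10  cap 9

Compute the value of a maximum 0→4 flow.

Maximum flow value: 41

augment #1: 0→3→2→4 bottleneck 12, total now 12
augment #2: 0→3→1→8→4 bottleneck 10, total now 22
augment #3: 0→3→5→2→4 bottleneck 2, total now 24
augment #4: 0→3→5→6→4 bottleneck 2, total now 26
augment #5: 0→12→1→8→4 bottleneck 2, total now 28
augment #6: 0→14→9→6→4 bottleneck 4, total now 32
augment #7: 0→14→10→9→6→4 bottleneck 9, total now 41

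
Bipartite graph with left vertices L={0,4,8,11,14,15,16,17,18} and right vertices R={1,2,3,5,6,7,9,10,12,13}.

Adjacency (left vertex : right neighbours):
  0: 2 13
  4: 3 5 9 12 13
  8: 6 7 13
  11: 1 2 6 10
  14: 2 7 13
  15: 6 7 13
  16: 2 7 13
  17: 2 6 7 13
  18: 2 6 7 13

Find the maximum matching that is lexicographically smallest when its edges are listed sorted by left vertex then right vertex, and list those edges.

|M| = 6 (so the lex-smallest maximum matching has 6 edges)
process left vertices in ascending order; for each, take the smallest-labelled available neighbour that still permits 6 edges overall, or leave it unmatched if none does
lex-smallest matching: {0-2, 4-3, 8-6, 11-1, 14-7, 15-13}

Lex-smallest maximum matching: {(0,2), (4,3), (8,6), (11,1), (14,7), (15,13)}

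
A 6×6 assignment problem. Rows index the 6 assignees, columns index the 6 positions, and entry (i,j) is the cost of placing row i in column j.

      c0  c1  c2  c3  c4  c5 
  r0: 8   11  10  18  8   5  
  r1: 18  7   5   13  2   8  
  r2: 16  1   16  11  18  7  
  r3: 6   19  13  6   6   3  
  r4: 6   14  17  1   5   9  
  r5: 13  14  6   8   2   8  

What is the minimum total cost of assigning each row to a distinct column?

one of 2 optimal assignments: row0→col0 (cost 8), row1→col2 (cost 5), row2→col1 (cost 1), row3→col5 (cost 3), row4→col3 (cost 1), row5→col4 (cost 2)
total = 8 + 5 + 1 + 3 + 1 + 2 = 20

Minimum assignment cost: 20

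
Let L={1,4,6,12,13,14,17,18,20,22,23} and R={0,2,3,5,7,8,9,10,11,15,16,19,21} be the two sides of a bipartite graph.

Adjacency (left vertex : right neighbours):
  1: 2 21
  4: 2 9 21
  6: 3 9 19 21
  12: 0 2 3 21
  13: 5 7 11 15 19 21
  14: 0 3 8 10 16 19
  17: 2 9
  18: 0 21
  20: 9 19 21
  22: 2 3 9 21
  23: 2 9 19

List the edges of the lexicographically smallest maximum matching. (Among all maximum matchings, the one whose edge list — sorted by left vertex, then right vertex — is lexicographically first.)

|M| = 8 (so the lex-smallest maximum matching has 8 edges)
process left vertices in ascending order; for each, take the smallest-labelled available neighbour that still permits 8 edges overall, or leave it unmatched if none does
lex-smallest matching: {1-2, 4-9, 6-3, 12-0, 13-5, 14-8, 18-21, 20-19}

Lex-smallest maximum matching: {(1,2), (4,9), (6,3), (12,0), (13,5), (14,8), (18,21), (20,19)}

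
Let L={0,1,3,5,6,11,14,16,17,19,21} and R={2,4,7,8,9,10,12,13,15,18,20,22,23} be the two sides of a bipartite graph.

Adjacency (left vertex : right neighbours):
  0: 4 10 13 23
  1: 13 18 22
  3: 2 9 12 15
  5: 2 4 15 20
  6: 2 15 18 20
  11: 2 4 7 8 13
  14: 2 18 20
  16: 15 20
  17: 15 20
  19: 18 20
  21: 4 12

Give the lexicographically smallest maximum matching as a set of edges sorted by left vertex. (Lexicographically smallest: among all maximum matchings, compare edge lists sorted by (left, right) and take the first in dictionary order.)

Lex-smallest maximum matching: {(0,10), (1,13), (3,9), (5,4), (6,2), (11,7), (14,18), (16,15), (17,20), (21,12)}

|M| = 10 (so the lex-smallest maximum matching has 10 edges)
process left vertices in ascending order; for each, take the smallest-labelled available neighbour that still permits 10 edges overall, or leave it unmatched if none does
lex-smallest matching: {0-10, 1-13, 3-9, 5-4, 6-2, 11-7, 14-18, 16-15, 17-20, 21-12}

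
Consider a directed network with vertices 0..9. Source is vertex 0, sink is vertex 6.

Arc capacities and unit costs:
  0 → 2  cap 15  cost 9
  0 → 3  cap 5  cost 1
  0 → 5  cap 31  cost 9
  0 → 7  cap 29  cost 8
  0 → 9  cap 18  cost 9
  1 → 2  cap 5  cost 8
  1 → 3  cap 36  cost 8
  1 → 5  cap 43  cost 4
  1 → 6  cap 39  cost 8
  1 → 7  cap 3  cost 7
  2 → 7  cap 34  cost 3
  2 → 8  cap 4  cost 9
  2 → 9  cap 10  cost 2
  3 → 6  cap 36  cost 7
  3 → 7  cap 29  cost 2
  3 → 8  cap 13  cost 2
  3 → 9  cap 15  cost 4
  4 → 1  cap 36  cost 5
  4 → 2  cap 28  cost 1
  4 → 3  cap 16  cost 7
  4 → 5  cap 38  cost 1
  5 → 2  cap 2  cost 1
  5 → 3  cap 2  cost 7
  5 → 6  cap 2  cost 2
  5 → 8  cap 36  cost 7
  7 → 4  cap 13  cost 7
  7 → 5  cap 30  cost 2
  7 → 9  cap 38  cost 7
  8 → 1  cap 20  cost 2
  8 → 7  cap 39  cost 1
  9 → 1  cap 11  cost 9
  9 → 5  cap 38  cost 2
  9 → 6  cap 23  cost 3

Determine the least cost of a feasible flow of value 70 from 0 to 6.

Minimum cost for 70 units: 1418

shortest-cost path #1: 0→3→7→5→6 push 2 @ unit cost 7 (adds 14)
shortest-cost path #2: 0→3→6 push 3 @ unit cost 8 (adds 24)
shortest-cost path #3: 0→9→6 push 18 @ unit cost 12 (adds 216)
shortest-cost path #4: 0→5→7→3→6 push 2 @ unit cost 12 (adds 24)
shortest-cost path #5: 0→2→9→6 push 5 @ unit cost 14 (adds 70)
shortest-cost path #6: 0→5→3→6 push 2 @ unit cost 23 (adds 46)
shortest-cost path #7: 0→5→8→1→6 push 20 @ unit cost 26 (adds 520)
shortest-cost path #8: 0→2→9→1→6 push 5 @ unit cost 28 (adds 140)
shortest-cost path #9: 0→7→4→1→6 push 13 @ unit cost 28 (adds 364)
total cost = 1418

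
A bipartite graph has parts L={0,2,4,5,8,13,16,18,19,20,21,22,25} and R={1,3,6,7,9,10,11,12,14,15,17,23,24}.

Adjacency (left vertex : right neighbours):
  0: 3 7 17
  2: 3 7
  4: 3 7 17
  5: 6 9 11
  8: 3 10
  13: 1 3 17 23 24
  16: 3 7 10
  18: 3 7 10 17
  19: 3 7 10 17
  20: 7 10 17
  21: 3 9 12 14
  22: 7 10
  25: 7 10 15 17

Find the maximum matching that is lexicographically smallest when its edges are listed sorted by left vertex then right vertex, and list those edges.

Lex-smallest maximum matching: {(0,3), (2,7), (4,17), (5,6), (8,10), (13,1), (21,9), (25,15)}

|M| = 8 (so the lex-smallest maximum matching has 8 edges)
process left vertices in ascending order; for each, take the smallest-labelled available neighbour that still permits 8 edges overall, or leave it unmatched if none does
lex-smallest matching: {0-3, 2-7, 4-17, 5-6, 8-10, 13-1, 21-9, 25-15}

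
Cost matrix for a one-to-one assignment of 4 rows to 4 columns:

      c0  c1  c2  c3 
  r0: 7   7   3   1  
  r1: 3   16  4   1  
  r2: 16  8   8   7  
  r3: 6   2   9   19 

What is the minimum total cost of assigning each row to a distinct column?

Minimum assignment cost: 14

optimal assignment: row0→col3 (cost 1), row1→col0 (cost 3), row2→col2 (cost 8), row3→col1 (cost 2)
total = 1 + 3 + 8 + 2 = 14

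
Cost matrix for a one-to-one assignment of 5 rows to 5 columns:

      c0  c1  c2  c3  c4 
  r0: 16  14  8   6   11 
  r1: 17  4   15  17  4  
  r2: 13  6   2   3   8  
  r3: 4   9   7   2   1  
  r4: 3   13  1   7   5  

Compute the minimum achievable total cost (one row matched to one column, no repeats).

Minimum assignment cost: 16

optimal assignment: row0→col3 (cost 6), row1→col1 (cost 4), row2→col2 (cost 2), row3→col4 (cost 1), row4→col0 (cost 3)
total = 6 + 4 + 2 + 1 + 3 = 16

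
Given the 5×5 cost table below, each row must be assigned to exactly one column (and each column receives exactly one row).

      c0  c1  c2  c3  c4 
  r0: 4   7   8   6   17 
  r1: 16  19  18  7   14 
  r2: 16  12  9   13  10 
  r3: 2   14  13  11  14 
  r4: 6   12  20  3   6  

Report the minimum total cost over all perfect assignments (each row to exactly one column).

optimal assignment: row0→col1 (cost 7), row1→col3 (cost 7), row2→col2 (cost 9), row3→col0 (cost 2), row4→col4 (cost 6)
total = 7 + 7 + 9 + 2 + 6 = 31

Minimum assignment cost: 31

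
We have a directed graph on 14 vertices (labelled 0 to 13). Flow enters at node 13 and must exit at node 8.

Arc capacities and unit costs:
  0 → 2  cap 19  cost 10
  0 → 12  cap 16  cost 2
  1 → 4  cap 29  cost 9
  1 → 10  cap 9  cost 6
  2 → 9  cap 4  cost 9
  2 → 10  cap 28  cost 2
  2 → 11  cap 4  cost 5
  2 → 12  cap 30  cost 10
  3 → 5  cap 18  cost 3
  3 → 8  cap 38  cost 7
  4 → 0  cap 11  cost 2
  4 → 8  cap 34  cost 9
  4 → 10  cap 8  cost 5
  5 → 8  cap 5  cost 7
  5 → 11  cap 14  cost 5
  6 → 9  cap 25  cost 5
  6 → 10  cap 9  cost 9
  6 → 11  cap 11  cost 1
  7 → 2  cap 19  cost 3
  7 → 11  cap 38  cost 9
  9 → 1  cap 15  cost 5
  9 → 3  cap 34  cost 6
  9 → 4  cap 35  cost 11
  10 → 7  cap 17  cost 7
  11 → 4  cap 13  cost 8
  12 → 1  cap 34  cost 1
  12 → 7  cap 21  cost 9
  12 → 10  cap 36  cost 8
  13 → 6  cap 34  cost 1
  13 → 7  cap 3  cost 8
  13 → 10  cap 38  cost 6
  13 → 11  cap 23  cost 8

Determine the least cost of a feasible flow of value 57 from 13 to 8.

Minimum cost for 57 units: 1558

shortest-cost path #1: 13→6→9→3→8 push 25 @ unit cost 19 (adds 475)
shortest-cost path #2: 13→6→11→4→8 push 9 @ unit cost 19 (adds 171)
shortest-cost path #3: 13→11→4→8 push 4 @ unit cost 25 (adds 100)
shortest-cost path #4: 13→7→2→9→3→8 push 3 @ unit cost 33 (adds 99)
shortest-cost path #5: 13→10→7→2→9→3→8 push 1 @ unit cost 38 (adds 38)
shortest-cost path #6: 13→10→7→2→12→1→4→8 push 15 @ unit cost 45 (adds 675)
total cost = 1558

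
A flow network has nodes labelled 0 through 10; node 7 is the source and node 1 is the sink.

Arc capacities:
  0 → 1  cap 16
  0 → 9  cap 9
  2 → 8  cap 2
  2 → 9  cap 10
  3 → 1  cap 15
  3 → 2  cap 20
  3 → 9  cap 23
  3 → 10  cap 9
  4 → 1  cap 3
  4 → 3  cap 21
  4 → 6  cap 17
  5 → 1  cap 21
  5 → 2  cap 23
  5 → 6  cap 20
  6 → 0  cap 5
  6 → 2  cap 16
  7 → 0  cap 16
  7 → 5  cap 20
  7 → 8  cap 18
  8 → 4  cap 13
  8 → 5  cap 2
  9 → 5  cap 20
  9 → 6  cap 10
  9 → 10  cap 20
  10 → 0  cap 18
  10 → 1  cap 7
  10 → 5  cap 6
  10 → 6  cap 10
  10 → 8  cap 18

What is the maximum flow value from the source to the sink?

Maximum flow value: 51

augment #1: 7→0→1 bottleneck 16, total now 16
augment #2: 7→5→1 bottleneck 20, total now 36
augment #3: 7→8→4→1 bottleneck 3, total now 39
augment #4: 7→8→5→1 bottleneck 1, total now 40
augment #5: 7→8→4→3→1 bottleneck 10, total now 50
augment #6: 7→8→5→2→9→10→1 bottleneck 1, total now 51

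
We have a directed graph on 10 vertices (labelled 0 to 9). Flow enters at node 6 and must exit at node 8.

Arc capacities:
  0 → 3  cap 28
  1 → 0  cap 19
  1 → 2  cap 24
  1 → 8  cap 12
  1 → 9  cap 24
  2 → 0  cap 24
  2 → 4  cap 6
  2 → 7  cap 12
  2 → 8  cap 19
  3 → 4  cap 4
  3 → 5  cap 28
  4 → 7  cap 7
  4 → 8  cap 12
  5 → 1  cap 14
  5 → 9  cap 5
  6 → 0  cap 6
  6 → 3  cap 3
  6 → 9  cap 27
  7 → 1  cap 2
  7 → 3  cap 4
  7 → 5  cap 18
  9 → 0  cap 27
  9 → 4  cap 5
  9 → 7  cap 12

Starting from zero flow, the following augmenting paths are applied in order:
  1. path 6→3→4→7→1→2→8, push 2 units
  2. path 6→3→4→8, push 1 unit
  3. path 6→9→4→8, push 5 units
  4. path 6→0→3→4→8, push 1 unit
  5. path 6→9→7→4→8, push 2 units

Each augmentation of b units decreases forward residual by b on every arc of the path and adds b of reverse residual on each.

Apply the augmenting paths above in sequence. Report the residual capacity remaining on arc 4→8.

after path 1 (6→3→4→7→1→2→8, push 2): res(4,8)=12
after path 2 (6→3→4→8, push 1): res(4,8)=11
after path 3 (6→9→4→8, push 5): res(4,8)=6
after path 4 (6→0→3→4→8, push 1): res(4,8)=5
after path 5 (6→9→7→4→8, push 2): res(4,8)=3

Residual capacity of (4,8): 3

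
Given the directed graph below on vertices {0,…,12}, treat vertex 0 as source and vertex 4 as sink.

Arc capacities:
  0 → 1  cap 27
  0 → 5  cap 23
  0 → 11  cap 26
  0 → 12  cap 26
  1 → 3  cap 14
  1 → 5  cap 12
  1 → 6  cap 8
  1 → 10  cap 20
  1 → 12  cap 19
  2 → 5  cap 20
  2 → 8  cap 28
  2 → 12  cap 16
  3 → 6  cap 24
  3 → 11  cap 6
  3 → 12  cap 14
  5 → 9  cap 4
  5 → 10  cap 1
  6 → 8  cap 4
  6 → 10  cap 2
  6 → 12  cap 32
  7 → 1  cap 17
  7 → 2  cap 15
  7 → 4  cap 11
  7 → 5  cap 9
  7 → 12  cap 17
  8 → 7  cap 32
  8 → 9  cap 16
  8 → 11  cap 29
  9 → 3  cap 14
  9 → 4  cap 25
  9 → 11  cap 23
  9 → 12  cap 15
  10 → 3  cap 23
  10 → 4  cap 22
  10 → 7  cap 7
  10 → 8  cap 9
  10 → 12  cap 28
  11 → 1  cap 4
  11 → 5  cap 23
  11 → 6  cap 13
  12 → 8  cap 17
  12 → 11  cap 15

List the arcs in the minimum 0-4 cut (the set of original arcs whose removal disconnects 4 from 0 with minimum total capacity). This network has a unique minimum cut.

Min-cut arcs: {(1,10), (5,9), (5,10), (6,8), (6,10), (12,8)} (total capacity 48)

augment #1: 0→1→10→4 push 20
augment #2: 0→5→9→4 push 4
augment #3: 0→5→10→4 push 1
augment #4: 0→1→6→10→4 push 1
augment #5: 0→12→8→7→4 push 11
augment #6: 0→12→8→9→4 push 6
augment #7: 0→1→6→8→9→4 push 4
augment #8: 0→1→6→10→8→9→4 push 1
max flow = 48; residual-reachable set from 0 gives S-side
cut edges (S→T): {(1,10), (5,9), (5,10), (6,8), (6,10), (12,8)} total cap 48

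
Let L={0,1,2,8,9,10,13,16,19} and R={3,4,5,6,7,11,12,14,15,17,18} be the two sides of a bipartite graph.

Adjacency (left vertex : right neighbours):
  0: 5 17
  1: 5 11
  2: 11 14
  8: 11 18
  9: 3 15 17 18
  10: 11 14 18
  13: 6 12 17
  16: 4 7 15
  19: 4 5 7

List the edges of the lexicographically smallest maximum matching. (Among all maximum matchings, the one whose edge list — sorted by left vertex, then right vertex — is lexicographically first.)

Lex-smallest maximum matching: {(0,17), (1,5), (2,11), (8,18), (9,3), (10,14), (13,6), (16,4), (19,7)}

|M| = 9 (so the lex-smallest maximum matching has 9 edges)
process left vertices in ascending order; for each, take the smallest-labelled available neighbour that still permits 9 edges overall, or leave it unmatched if none does
lex-smallest matching: {0-17, 1-5, 2-11, 8-18, 9-3, 10-14, 13-6, 16-4, 19-7}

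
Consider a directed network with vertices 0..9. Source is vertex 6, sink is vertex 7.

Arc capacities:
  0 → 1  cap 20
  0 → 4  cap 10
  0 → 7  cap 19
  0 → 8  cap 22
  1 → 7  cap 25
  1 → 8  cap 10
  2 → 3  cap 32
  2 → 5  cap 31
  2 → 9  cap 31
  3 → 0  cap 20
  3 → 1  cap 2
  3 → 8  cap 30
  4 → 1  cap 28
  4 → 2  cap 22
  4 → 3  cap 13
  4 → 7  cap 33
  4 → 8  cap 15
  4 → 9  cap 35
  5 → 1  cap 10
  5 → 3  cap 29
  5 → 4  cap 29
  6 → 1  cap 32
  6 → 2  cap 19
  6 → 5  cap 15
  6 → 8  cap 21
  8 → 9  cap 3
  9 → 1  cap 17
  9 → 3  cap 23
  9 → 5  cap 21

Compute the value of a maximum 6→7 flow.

Maximum flow value: 62

augment #1: 6→1→7 bottleneck 25, total now 25
augment #2: 6→5→4→7 bottleneck 15, total now 40
augment #3: 6→2→3→0→7 bottleneck 19, total now 59
augment #4: 6→8→9→5→4→7 bottleneck 3, total now 62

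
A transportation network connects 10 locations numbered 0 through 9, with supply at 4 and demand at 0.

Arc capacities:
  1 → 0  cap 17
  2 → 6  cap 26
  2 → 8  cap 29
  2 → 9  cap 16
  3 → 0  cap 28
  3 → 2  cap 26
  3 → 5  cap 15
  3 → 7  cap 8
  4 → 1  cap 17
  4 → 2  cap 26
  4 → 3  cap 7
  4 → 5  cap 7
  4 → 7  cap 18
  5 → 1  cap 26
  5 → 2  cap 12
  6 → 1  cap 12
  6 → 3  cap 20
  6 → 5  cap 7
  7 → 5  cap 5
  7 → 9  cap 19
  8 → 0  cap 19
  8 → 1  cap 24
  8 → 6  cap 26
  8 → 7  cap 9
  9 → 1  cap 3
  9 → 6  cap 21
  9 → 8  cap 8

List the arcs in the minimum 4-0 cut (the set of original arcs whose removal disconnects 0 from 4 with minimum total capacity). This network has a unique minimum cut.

augment #1: 4→1→0 push 17
augment #2: 4→3→0 push 7
augment #3: 4→2→8→0 push 19
augment #4: 4→2→6→3→0 push 7
augment #5: 4→5→2→6→3→0 push 7
augment #6: 4→7→9→6→3→0 push 6
max flow = 63; residual-reachable set from 4 gives S-side
cut edges (S→T): {(1,0), (4,3), (6,3), (8,0)} total cap 63

Min-cut arcs: {(1,0), (4,3), (6,3), (8,0)} (total capacity 63)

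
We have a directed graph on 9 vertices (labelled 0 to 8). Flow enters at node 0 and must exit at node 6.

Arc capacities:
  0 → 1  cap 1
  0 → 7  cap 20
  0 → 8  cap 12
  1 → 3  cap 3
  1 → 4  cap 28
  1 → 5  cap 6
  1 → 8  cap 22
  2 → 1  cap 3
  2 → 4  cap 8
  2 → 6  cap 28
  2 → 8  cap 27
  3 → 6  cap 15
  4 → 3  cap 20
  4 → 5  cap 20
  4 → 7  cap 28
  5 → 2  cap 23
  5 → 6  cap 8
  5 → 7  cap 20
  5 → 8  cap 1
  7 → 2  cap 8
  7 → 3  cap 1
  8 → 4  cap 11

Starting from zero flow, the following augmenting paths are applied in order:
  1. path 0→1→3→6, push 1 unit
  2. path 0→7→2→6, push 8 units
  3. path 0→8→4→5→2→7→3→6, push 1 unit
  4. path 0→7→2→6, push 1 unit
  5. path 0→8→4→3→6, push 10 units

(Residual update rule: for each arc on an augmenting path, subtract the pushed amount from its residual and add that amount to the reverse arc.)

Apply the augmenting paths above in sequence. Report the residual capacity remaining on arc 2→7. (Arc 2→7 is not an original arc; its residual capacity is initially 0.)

after path 1 (0→1→3→6, push 1): res(2,7)=0
after path 2 (0→7→2→6, push 8): res(2,7)=8
after path 3 (0→8→4→5→2→7→3→6, push 1): res(2,7)=7
after path 4 (0→7→2→6, push 1): res(2,7)=8
after path 5 (0→8→4→3→6, push 10): res(2,7)=8

Residual capacity of (2,7): 8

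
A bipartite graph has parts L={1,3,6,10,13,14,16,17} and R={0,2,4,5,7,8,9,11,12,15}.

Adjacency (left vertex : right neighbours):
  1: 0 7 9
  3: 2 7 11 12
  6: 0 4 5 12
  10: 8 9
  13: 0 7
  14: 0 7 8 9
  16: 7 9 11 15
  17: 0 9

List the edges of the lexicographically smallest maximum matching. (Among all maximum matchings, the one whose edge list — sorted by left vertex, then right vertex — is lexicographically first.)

Lex-smallest maximum matching: {(1,0), (3,2), (6,4), (10,8), (13,7), (14,9), (16,11)}

|M| = 7 (so the lex-smallest maximum matching has 7 edges)
process left vertices in ascending order; for each, take the smallest-labelled available neighbour that still permits 7 edges overall, or leave it unmatched if none does
lex-smallest matching: {1-0, 3-2, 6-4, 10-8, 13-7, 14-9, 16-11}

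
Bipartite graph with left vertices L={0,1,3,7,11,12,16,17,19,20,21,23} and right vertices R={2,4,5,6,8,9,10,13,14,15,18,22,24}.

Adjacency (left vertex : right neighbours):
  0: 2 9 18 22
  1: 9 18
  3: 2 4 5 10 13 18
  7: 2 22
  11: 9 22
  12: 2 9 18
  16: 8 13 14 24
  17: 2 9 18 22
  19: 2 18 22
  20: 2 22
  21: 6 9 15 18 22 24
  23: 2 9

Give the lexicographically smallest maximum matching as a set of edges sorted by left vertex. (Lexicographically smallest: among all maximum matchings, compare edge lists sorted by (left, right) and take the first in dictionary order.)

|M| = 7 (so the lex-smallest maximum matching has 7 edges)
process left vertices in ascending order; for each, take the smallest-labelled available neighbour that still permits 7 edges overall, or leave it unmatched if none does
lex-smallest matching: {0-2, 1-9, 3-4, 7-22, 12-18, 16-8, 21-6}

Lex-smallest maximum matching: {(0,2), (1,9), (3,4), (7,22), (12,18), (16,8), (21,6)}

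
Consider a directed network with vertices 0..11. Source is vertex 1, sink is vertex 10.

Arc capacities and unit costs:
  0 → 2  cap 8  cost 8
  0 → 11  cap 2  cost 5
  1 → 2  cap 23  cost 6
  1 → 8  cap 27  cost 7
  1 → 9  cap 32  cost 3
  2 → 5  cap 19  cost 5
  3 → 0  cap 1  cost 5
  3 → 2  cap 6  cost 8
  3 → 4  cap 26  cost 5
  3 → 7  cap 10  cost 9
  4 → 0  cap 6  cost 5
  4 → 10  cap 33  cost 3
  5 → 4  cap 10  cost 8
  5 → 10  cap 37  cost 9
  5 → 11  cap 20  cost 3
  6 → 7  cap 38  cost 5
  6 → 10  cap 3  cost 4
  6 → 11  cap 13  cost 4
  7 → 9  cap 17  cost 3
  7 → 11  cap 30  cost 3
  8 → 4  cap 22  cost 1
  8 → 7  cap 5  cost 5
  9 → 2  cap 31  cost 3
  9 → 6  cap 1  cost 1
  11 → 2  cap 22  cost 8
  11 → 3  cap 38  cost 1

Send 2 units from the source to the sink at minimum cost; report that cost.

Minimum cost for 2 units: 19

shortest-cost path #1: 1→9→6→10 push 1 @ unit cost 8 (adds 8)
shortest-cost path #2: 1→8→4→10 push 1 @ unit cost 11 (adds 11)
total cost = 19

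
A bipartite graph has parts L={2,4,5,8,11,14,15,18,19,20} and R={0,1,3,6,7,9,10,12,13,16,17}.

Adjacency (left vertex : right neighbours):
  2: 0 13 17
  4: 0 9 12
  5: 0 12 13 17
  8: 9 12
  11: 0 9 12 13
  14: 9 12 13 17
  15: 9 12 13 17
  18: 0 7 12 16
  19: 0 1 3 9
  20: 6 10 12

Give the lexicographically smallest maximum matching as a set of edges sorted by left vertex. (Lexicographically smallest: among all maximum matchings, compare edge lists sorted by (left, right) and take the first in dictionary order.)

|M| = 8 (so the lex-smallest maximum matching has 8 edges)
process left vertices in ascending order; for each, take the smallest-labelled available neighbour that still permits 8 edges overall, or leave it unmatched if none does
lex-smallest matching: {2-0, 4-9, 5-12, 11-13, 14-17, 18-7, 19-1, 20-6}

Lex-smallest maximum matching: {(2,0), (4,9), (5,12), (11,13), (14,17), (18,7), (19,1), (20,6)}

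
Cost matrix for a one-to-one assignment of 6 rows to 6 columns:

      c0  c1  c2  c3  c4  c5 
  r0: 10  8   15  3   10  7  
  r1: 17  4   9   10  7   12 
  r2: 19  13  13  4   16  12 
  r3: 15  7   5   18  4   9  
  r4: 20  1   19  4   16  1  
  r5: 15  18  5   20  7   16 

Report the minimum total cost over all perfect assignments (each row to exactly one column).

optimal assignment: row0→col0 (cost 10), row1→col1 (cost 4), row2→col3 (cost 4), row3→col4 (cost 4), row4→col5 (cost 1), row5→col2 (cost 5)
total = 10 + 4 + 4 + 4 + 1 + 5 = 28

Minimum assignment cost: 28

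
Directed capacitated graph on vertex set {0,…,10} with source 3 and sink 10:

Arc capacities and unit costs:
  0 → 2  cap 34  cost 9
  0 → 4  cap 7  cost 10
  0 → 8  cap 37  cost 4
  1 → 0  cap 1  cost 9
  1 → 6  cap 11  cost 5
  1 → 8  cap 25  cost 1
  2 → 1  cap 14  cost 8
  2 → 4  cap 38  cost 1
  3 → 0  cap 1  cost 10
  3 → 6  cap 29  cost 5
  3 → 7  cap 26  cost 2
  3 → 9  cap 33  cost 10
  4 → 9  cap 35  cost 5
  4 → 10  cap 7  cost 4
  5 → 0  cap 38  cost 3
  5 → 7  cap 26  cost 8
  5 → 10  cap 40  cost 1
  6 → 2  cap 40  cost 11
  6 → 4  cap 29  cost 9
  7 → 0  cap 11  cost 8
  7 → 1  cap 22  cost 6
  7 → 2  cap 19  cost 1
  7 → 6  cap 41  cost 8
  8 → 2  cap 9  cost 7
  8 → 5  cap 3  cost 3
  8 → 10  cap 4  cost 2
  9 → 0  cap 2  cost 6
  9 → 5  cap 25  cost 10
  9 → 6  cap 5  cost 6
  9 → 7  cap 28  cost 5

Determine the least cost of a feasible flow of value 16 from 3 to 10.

shortest-cost path #1: 3→7→2→4→10 push 7 @ unit cost 8 (adds 56)
shortest-cost path #2: 3→7→1→8→10 push 4 @ unit cost 11 (adds 44)
shortest-cost path #3: 3→7→1→8→5→10 push 3 @ unit cost 13 (adds 39)
shortest-cost path #4: 3→7→2→4→9→5→10 push 2 @ unit cost 20 (adds 40)
total cost = 179

Minimum cost for 16 units: 179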